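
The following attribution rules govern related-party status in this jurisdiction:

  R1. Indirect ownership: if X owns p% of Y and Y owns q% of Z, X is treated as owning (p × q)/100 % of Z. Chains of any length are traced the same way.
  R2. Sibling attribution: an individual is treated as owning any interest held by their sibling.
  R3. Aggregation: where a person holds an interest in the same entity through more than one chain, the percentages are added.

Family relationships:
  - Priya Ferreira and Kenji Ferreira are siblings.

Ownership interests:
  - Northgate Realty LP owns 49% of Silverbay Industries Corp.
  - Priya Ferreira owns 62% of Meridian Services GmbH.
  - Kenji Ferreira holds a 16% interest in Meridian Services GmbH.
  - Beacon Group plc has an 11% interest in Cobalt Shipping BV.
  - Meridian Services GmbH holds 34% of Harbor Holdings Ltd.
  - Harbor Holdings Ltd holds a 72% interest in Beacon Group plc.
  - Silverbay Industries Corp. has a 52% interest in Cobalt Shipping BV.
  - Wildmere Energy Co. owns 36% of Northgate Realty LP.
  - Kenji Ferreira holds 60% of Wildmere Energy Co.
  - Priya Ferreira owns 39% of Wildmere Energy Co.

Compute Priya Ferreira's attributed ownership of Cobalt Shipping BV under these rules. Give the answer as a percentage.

11.181456%

By sibling attribution (R2), Priya Ferreira is treated as also owning Kenji Ferreira's interest in Wildmere Energy Co, giving 39% + 60% = 99%.
By sibling attribution (R2), Priya Ferreira is treated as also owning Kenji Ferreira's interest in Meridian Services GmbH, giving 62% + 16% = 78%.
Chain via Wildmere Energy Co. → Northgate Realty LP → Silverbay Industries Corp. (R1): 99% × 36% × 49% × 52% = 9.081072% of Cobalt Shipping BV.
Chain via Meridian Services GmbH → Harbor Holdings Ltd → Beacon Group plc (R1): 78% × 34% × 72% × 11% = 2.100384% of Cobalt Shipping BV.
Aggregating (R3): 9.081072% + 2.100384% = 11.181456%.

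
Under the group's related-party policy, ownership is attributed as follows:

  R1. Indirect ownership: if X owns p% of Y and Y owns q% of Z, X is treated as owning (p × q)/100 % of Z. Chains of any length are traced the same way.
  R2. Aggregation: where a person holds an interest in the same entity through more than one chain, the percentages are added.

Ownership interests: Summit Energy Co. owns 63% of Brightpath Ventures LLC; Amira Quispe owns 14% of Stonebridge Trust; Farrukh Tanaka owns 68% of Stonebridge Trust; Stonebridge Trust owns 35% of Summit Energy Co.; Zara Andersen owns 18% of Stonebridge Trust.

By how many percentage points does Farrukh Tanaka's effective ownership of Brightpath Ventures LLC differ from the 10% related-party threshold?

4.994

Chain via Stonebridge Trust → Summit Energy Co. (R1): 68% × 35% × 63% = 14.994% of Brightpath Ventures LLC.
14.994% exceeds the 10% threshold by 4.994 percentage points.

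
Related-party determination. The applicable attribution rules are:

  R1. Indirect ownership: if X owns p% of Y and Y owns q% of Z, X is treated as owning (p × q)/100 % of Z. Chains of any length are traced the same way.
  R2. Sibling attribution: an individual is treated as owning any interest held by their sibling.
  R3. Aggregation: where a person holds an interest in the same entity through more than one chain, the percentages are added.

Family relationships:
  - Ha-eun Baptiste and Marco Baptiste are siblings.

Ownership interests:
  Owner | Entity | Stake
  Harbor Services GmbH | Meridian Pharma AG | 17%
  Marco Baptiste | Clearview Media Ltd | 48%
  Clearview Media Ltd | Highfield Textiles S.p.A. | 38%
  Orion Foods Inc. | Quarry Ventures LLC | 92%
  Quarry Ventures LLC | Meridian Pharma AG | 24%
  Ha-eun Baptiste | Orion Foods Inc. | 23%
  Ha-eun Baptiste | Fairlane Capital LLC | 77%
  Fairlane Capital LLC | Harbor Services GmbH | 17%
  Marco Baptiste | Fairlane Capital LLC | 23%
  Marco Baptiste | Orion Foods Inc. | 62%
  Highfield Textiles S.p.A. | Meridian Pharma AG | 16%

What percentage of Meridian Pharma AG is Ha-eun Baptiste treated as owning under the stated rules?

By sibling attribution (R2), Ha-eun Baptiste is treated as also owning Marco Baptiste's interest in Orion Foods Inc, giving 23% + 62% = 85%.
By sibling attribution (R2), Ha-eun Baptiste is treated as also owning Marco Baptiste's interest in Fairlane Capital LLC, giving 77% + 23% = 100%.
By sibling attribution (R2), Ha-eun Baptiste is treated as owning Marco Baptiste's 48% interest in Clearview Media Ltd.
Chain via Orion Foods Inc. → Quarry Ventures LLC (R1): 85% × 92% × 24% = 18.768% of Meridian Pharma AG.
Chain via Fairlane Capital LLC → Harbor Services GmbH (R1): 100% × 17% × 17% = 2.89% of Meridian Pharma AG.
Chain via Clearview Media Ltd → Highfield Textiles S.p.A. (R1): 48% × 38% × 16% = 2.9184% of Meridian Pharma AG.
Aggregating (R3): 18.768% + 2.89% + 2.9184% = 24.5764%.

24.5764%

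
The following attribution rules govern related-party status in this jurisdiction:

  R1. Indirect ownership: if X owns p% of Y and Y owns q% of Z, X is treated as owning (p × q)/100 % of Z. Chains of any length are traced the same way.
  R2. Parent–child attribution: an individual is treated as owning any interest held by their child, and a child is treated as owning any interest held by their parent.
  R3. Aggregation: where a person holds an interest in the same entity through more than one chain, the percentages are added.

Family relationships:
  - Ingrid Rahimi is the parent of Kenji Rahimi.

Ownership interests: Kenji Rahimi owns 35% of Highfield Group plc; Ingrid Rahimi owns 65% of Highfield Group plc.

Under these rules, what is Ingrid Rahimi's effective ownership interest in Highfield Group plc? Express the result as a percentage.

By parent–child attribution (R2), Ingrid Rahimi is treated as also owning Kenji Rahimi's interest in Highfield Group plc, giving 65% + 35% = 100%.
Direct interest in Highfield Group plc: 100%.

100%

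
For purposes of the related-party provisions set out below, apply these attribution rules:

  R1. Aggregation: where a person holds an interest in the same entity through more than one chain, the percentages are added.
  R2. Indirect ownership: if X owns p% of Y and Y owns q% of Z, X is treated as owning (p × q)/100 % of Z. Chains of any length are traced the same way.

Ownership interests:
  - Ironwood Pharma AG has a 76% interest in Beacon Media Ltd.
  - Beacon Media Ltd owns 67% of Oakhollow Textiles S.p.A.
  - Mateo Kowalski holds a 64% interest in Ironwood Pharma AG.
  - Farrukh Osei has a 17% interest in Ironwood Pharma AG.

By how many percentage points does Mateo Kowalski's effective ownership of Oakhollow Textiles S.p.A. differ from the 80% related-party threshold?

Chain via Ironwood Pharma AG → Beacon Media Ltd (R2): 64% × 76% × 67% = 32.5888% of Oakhollow Textiles S.p.A.
32.5888% falls short of the 80% threshold by 47.4112 percentage points.

47.4112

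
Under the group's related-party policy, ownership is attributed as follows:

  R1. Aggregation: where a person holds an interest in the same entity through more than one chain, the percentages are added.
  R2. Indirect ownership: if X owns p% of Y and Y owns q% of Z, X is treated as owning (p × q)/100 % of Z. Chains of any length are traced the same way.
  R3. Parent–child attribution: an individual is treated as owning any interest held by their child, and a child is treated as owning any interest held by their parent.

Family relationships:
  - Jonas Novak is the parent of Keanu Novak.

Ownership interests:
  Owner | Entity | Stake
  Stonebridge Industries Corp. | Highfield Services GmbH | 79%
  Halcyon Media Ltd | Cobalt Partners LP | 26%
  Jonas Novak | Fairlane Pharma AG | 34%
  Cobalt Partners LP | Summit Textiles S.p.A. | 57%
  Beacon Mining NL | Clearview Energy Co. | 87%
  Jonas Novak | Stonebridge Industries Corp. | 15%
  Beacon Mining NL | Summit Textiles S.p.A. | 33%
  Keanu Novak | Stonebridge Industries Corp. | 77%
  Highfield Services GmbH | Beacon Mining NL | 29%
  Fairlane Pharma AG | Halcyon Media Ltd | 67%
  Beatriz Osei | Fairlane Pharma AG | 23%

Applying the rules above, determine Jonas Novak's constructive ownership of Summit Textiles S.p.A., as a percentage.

10.331472%

By parent–child attribution (R3), Jonas Novak is treated as also owning Keanu Novak's interest in Stonebridge Industries Corp, giving 15% + 77% = 92%.
Chain via Stonebridge Industries Corp. → Highfield Services GmbH → Beacon Mining NL (R2): 92% × 79% × 29% × 33% = 6.955476% of Summit Textiles S.p.A.
Chain via Fairlane Pharma AG → Halcyon Media Ltd → Cobalt Partners LP (R2): 34% × 67% × 26% × 57% = 3.375996% of Summit Textiles S.p.A.
Aggregating (R1): 6.955476% + 3.375996% = 10.331472%.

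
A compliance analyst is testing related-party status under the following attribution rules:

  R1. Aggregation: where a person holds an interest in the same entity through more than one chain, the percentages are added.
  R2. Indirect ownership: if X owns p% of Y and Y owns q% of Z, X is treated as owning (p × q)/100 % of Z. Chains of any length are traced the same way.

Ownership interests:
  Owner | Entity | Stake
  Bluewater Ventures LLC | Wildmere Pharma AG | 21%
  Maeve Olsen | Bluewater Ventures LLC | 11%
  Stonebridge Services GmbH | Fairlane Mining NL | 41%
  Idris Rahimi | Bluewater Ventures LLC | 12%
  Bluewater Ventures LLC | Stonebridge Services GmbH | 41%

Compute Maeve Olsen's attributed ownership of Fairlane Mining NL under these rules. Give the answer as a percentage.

Chain via Bluewater Ventures LLC → Stonebridge Services GmbH (R2): 11% × 41% × 41% = 1.8491% of Fairlane Mining NL.

1.8491%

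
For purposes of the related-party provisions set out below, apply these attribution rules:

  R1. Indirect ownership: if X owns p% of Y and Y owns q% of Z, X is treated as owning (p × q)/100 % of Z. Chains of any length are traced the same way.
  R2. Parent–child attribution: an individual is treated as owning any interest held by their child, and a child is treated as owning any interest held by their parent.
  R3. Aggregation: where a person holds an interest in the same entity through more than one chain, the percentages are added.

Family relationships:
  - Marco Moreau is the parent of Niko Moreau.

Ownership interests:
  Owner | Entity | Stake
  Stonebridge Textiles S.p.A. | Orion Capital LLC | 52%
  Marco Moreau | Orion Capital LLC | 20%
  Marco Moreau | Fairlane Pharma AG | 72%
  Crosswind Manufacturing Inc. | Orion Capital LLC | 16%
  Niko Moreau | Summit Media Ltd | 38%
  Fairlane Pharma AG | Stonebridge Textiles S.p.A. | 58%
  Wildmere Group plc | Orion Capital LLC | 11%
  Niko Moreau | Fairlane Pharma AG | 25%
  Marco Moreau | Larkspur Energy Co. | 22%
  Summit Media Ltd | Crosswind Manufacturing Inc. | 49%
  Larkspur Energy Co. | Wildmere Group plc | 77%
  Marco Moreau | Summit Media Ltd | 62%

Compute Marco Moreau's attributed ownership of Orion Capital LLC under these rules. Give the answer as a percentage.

By parent–child attribution (R2), Marco Moreau is treated as also owning Niko Moreau's interest in Fairlane Pharma AG, giving 72% + 25% = 97%.
By parent–child attribution (R2), Marco Moreau is treated as also owning Niko Moreau's interest in Summit Media Ltd, giving 62% + 38% = 100%.
Chain via Larkspur Energy Co. → Wildmere Group plc (R1): 22% × 77% × 11% = 1.8634% of Orion Capital LLC.
Chain via Fairlane Pharma AG → Stonebridge Textiles S.p.A. (R1): 97% × 58% × 52% = 29.2552% of Orion Capital LLC.
Chain via Summit Media Ltd → Crosswind Manufacturing Inc. (R1): 100% × 49% × 16% = 7.84% of Orion Capital LLC.
Direct interest in Orion Capital LLC: 20%.
Aggregating (R3): 1.8634% + 29.2552% + 7.84% + 20% = 58.9586%.

58.9586%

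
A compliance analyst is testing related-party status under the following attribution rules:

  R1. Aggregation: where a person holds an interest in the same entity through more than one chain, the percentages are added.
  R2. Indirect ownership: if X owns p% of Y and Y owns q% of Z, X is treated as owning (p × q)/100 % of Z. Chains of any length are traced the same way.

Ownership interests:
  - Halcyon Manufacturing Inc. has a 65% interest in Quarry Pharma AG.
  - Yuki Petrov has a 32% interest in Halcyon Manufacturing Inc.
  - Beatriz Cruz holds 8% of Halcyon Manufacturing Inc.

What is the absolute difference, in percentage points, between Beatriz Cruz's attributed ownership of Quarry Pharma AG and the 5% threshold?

Chain via Halcyon Manufacturing Inc. (R2): 8% × 65% = 5.2% of Quarry Pharma AG.
5.2% exceeds the 5% threshold by 0.2 percentage points.

0.2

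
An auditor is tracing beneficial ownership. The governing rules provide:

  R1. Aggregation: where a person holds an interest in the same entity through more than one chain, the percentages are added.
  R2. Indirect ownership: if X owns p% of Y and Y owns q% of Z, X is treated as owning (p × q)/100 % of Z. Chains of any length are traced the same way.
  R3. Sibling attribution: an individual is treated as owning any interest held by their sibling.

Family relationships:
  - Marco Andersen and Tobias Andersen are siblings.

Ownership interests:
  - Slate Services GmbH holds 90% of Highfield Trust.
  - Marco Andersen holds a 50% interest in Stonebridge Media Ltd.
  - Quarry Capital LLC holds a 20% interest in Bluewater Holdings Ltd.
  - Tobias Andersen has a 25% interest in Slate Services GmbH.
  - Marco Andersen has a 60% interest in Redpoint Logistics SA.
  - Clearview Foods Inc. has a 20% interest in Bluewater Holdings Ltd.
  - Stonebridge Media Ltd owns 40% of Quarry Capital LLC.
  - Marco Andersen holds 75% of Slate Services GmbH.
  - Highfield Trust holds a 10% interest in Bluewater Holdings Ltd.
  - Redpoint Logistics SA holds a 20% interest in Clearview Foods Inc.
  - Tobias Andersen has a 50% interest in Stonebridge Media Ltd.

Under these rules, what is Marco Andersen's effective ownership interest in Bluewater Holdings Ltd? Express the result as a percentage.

By sibling attribution (R3), Marco Andersen is treated as also owning Tobias Andersen's interest in Slate Services GmbH, giving 75% + 25% = 100%.
By sibling attribution (R3), Marco Andersen is treated as also owning Tobias Andersen's interest in Stonebridge Media Ltd, giving 50% + 50% = 100%.
Chain via Slate Services GmbH → Highfield Trust (R2): 100% × 90% × 10% = 9% of Bluewater Holdings Ltd.
Chain via Stonebridge Media Ltd → Quarry Capital LLC (R2): 100% × 40% × 20% = 8% of Bluewater Holdings Ltd.
Chain via Redpoint Logistics SA → Clearview Foods Inc. (R2): 60% × 20% × 20% = 2.4% of Bluewater Holdings Ltd.
Aggregating (R1): 9% + 8% + 2.4% = 19.4%.

19.4%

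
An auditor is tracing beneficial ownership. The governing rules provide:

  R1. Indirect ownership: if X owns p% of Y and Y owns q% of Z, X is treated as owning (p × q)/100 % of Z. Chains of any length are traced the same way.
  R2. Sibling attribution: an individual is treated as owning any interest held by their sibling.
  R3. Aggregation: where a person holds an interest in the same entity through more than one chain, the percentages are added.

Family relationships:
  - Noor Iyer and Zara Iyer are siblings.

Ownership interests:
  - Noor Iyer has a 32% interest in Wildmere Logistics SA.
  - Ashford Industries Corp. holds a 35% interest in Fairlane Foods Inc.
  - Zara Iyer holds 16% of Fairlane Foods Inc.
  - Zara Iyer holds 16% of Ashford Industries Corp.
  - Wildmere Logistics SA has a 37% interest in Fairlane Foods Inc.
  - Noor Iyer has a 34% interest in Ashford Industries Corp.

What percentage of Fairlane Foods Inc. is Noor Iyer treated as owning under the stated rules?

45.34%

By sibling attribution (R2), Noor Iyer is treated as also owning Zara Iyer's interest in Ashford Industries Corp, giving 34% + 16% = 50%.
By sibling attribution (R2), Noor Iyer is treated as owning Zara Iyer's 16% interest in Fairlane Foods Inc.
Chain via Wildmere Logistics SA (R1): 32% × 37% = 11.84% of Fairlane Foods Inc.
Chain via Ashford Industries Corp. (R1): 50% × 35% = 17.5% of Fairlane Foods Inc.
Direct interest in Fairlane Foods Inc: 16%.
Aggregating (R3): 11.84% + 17.5% + 16% = 45.34%.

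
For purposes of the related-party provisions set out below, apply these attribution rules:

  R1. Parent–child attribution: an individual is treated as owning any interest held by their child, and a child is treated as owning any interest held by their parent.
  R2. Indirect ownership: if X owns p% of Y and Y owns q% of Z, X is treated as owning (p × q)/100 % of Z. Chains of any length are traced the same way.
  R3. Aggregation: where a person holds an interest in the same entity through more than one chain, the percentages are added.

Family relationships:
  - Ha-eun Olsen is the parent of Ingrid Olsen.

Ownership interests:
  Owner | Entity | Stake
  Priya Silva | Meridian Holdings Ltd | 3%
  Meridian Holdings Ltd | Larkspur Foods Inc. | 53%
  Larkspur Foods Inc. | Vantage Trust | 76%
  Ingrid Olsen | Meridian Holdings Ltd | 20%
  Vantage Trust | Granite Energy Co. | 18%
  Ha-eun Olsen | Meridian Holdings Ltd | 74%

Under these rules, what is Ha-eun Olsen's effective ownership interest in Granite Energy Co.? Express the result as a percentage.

6.815376%

By parent–child attribution (R1), Ha-eun Olsen is treated as also owning Ingrid Olsen's interest in Meridian Holdings Ltd, giving 74% + 20% = 94%.
Chain via Meridian Holdings Ltd → Larkspur Foods Inc. → Vantage Trust (R2): 94% × 53% × 76% × 18% = 6.815376% of Granite Energy Co.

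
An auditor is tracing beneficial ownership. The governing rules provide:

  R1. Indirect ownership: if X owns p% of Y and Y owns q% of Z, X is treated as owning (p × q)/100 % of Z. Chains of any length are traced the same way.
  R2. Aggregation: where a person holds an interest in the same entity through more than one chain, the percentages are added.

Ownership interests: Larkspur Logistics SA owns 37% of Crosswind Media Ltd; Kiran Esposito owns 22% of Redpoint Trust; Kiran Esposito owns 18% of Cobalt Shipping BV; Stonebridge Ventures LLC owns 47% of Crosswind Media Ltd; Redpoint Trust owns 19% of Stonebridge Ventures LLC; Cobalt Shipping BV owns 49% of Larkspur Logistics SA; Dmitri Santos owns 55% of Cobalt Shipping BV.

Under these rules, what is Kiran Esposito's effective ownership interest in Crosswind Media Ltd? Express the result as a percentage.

5.228%

Chain via Cobalt Shipping BV → Larkspur Logistics SA (R1): 18% × 49% × 37% = 3.2634% of Crosswind Media Ltd.
Chain via Redpoint Trust → Stonebridge Ventures LLC (R1): 22% × 19% × 47% = 1.9646% of Crosswind Media Ltd.
Aggregating (R2): 3.2634% + 1.9646% = 5.228%.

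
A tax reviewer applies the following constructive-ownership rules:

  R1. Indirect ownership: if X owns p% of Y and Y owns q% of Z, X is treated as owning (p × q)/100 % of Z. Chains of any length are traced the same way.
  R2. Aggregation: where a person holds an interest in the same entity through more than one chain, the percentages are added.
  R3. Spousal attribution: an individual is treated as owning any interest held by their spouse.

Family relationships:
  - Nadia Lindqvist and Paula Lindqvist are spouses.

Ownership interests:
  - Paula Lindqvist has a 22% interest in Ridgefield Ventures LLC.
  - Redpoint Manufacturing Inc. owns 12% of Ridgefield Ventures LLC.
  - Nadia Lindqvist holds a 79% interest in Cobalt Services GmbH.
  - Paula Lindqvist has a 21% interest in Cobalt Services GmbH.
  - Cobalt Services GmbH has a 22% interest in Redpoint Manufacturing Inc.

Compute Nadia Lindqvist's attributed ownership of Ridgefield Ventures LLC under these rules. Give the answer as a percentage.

24.64%

By spousal attribution (R3), Nadia Lindqvist is treated as also owning Paula Lindqvist's interest in Cobalt Services GmbH, giving 79% + 21% = 100%.
By spousal attribution (R3), Nadia Lindqvist is treated as owning Paula Lindqvist's 22% interest in Ridgefield Ventures LLC.
Chain via Cobalt Services GmbH → Redpoint Manufacturing Inc. (R1): 100% × 22% × 12% = 2.64% of Ridgefield Ventures LLC.
Direct interest in Ridgefield Ventures LLC: 22%.
Aggregating (R2): 2.64% + 22% = 24.64%.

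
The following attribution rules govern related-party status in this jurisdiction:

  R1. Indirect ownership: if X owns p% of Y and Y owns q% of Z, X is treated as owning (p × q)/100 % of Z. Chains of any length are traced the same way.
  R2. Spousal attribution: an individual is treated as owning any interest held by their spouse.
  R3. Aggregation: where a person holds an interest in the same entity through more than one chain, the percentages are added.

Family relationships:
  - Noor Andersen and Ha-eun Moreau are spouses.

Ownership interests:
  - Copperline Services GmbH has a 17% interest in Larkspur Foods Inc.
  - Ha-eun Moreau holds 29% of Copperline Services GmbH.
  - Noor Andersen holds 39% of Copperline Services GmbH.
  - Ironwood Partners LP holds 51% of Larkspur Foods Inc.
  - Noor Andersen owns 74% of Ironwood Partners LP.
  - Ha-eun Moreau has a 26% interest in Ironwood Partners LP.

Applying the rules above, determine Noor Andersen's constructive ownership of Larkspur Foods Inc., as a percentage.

By spousal attribution (R2), Noor Andersen is treated as also owning Ha-eun Moreau's interest in Copperline Services GmbH, giving 39% + 29% = 68%.
By spousal attribution (R2), Noor Andersen is treated as also owning Ha-eun Moreau's interest in Ironwood Partners LP, giving 74% + 26% = 100%.
Chain via Copperline Services GmbH (R1): 68% × 17% = 11.56% of Larkspur Foods Inc.
Chain via Ironwood Partners LP (R1): 100% × 51% = 51% of Larkspur Foods Inc.
Aggregating (R3): 11.56% + 51% = 62.56%.

62.56%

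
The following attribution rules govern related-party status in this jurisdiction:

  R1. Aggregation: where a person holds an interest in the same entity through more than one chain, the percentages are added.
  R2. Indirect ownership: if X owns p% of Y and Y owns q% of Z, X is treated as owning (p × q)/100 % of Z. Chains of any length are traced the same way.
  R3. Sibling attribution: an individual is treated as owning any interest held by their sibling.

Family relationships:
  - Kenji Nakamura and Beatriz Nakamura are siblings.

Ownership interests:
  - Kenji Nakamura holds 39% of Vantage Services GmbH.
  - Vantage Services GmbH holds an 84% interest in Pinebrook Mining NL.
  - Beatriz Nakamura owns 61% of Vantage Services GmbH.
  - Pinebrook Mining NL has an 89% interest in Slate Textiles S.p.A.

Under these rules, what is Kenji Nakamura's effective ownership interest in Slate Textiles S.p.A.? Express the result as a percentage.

By sibling attribution (R3), Kenji Nakamura is treated as also owning Beatriz Nakamura's interest in Vantage Services GmbH, giving 39% + 61% = 100%.
Chain via Vantage Services GmbH → Pinebrook Mining NL (R2): 100% × 84% × 89% = 74.76% of Slate Textiles S.p.A.

74.76%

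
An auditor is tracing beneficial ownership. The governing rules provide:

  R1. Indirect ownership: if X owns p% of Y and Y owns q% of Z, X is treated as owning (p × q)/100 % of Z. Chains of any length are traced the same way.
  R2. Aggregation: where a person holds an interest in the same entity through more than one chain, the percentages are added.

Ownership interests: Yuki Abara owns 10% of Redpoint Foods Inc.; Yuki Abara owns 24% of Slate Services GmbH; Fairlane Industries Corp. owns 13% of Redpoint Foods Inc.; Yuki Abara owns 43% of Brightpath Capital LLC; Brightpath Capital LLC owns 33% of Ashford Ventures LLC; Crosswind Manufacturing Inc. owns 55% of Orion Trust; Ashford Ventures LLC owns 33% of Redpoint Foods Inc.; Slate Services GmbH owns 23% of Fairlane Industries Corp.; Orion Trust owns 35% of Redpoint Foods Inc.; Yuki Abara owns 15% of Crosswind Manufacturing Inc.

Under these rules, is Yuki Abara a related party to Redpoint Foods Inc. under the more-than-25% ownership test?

Chain via Crosswind Manufacturing Inc. → Orion Trust (R1): 15% × 55% × 35% = 2.8875% of Redpoint Foods Inc.
Chain via Slate Services GmbH → Fairlane Industries Corp. (R1): 24% × 23% × 13% = 0.7176% of Redpoint Foods Inc.
Chain via Brightpath Capital LLC → Ashford Ventures LLC (R1): 43% × 33% × 33% = 4.6827% of Redpoint Foods Inc.
Direct interest in Redpoint Foods Inc: 10%.
Aggregating (R2): 2.8875% + 0.7176% + 4.6827% + 10% = 18.2878%.
18.2878% does not exceed the 25% threshold, so Yuki is not a related party to Redpoint Foods Inc.

No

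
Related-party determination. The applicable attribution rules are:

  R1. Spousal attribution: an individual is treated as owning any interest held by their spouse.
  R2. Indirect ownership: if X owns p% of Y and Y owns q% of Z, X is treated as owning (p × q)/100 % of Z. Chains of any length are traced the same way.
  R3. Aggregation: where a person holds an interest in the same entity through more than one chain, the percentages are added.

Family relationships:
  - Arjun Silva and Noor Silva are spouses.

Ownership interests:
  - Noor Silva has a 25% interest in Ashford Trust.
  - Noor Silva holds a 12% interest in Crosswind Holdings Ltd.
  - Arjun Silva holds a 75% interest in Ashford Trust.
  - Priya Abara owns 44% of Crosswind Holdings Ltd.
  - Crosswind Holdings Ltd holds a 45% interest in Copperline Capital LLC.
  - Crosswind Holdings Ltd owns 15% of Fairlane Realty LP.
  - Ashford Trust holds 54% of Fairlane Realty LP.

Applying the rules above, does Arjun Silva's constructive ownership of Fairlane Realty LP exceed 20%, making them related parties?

Yes

By spousal attribution (R1), Arjun Silva is treated as also owning Noor Silva's interest in Ashford Trust, giving 75% + 25% = 100%.
By spousal attribution (R1), Arjun Silva is treated as owning Noor Silva's 12% interest in Crosswind Holdings Ltd.
Chain via Ashford Trust (R2): 100% × 54% = 54% of Fairlane Realty LP.
Chain via Crosswind Holdings Ltd (R2): 12% × 15% = 1.8% of Fairlane Realty LP.
Aggregating (R3): 54% + 1.8% = 55.8%.
55.8% exceeds the 20% threshold, so Arjun is a related party to Fairlane Realty LP.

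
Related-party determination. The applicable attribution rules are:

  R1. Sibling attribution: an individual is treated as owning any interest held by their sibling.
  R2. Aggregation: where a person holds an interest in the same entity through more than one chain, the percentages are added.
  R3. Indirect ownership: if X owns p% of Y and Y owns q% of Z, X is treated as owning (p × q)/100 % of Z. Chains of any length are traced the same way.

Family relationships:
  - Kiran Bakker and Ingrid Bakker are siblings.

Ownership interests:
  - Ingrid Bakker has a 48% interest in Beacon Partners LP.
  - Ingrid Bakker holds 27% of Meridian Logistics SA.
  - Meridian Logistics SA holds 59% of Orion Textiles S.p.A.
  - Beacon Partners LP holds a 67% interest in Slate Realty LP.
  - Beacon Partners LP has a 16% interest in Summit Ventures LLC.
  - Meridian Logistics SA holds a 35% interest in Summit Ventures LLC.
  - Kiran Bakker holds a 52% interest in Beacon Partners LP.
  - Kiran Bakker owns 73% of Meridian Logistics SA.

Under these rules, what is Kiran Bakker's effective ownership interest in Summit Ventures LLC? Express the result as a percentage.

51%

By sibling attribution (R1), Kiran Bakker is treated as also owning Ingrid Bakker's interest in Meridian Logistics SA, giving 73% + 27% = 100%.
By sibling attribution (R1), Kiran Bakker is treated as also owning Ingrid Bakker's interest in Beacon Partners LP, giving 52% + 48% = 100%.
Chain via Meridian Logistics SA (R3): 100% × 35% = 35% of Summit Ventures LLC.
Chain via Beacon Partners LP (R3): 100% × 16% = 16% of Summit Ventures LLC.
Aggregating (R2): 35% + 16% = 51%.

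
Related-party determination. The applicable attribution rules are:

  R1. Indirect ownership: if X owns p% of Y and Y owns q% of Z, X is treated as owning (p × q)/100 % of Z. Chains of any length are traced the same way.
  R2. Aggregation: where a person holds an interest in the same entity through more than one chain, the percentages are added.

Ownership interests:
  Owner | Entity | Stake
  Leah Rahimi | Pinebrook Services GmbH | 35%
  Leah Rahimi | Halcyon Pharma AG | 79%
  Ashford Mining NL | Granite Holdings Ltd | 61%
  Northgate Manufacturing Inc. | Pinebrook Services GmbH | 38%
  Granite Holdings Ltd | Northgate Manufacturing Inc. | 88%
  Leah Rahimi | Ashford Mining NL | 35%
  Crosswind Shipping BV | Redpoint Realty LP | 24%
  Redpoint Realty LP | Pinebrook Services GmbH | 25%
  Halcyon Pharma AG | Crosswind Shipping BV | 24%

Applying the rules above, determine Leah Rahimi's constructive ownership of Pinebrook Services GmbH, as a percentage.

43.27704%

Chain via Halcyon Pharma AG → Crosswind Shipping BV → Redpoint Realty LP (R1): 79% × 24% × 24% × 25% = 1.1376% of Pinebrook Services GmbH.
Chain via Ashford Mining NL → Granite Holdings Ltd → Northgate Manufacturing Inc. (R1): 35% × 61% × 88% × 38% = 7.13944% of Pinebrook Services GmbH.
Direct interest in Pinebrook Services GmbH: 35%.
Aggregating (R2): 1.1376% + 7.13944% + 35% = 43.27704%.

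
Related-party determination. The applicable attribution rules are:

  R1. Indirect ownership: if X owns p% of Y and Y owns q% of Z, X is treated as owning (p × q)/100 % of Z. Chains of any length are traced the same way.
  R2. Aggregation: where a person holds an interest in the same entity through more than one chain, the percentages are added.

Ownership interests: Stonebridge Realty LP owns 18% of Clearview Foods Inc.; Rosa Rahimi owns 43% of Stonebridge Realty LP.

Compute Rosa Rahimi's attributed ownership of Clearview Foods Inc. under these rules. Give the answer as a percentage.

Chain via Stonebridge Realty LP (R1): 43% × 18% = 7.74% of Clearview Foods Inc.

7.74%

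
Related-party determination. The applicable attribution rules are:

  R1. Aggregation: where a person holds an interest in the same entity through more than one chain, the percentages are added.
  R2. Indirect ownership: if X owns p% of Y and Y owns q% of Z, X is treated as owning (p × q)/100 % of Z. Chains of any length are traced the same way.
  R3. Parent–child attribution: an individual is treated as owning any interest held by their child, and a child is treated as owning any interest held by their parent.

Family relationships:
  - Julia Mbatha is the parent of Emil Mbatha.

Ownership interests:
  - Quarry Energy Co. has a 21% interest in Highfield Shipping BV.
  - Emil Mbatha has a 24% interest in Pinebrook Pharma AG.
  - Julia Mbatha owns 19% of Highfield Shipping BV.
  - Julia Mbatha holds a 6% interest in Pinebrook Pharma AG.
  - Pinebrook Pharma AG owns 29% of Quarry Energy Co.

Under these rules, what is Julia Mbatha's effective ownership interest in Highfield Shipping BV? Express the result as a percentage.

20.827%

By parent–child attribution (R3), Julia Mbatha is treated as also owning Emil Mbatha's interest in Pinebrook Pharma AG, giving 6% + 24% = 30%.
Chain via Pinebrook Pharma AG → Quarry Energy Co. (R2): 30% × 29% × 21% = 1.827% of Highfield Shipping BV.
Direct interest in Highfield Shipping BV: 19%.
Aggregating (R1): 1.827% + 19% = 20.827%.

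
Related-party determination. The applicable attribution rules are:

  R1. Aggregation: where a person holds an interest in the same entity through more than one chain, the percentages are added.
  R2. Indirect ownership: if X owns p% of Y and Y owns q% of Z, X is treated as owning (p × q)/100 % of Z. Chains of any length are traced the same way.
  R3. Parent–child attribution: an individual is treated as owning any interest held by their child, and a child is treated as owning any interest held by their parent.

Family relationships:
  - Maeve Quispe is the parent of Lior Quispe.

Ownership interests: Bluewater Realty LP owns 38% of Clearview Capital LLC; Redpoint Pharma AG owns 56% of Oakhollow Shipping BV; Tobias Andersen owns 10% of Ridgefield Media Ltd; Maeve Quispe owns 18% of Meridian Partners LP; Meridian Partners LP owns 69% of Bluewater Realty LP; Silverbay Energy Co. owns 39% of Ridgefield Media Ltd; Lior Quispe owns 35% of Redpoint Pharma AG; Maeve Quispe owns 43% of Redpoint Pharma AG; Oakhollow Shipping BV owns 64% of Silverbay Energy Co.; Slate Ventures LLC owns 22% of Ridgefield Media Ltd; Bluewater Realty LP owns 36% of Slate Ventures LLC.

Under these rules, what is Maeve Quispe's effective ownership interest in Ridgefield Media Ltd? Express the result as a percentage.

11.886192%

By parent–child attribution (R3), Maeve Quispe is treated as also owning Lior Quispe's interest in Redpoint Pharma AG, giving 43% + 35% = 78%.
Chain via Meridian Partners LP → Bluewater Realty LP → Slate Ventures LLC (R2): 18% × 69% × 36% × 22% = 0.983664% of Ridgefield Media Ltd.
Chain via Redpoint Pharma AG → Oakhollow Shipping BV → Silverbay Energy Co. (R2): 78% × 56% × 64% × 39% = 10.902528% of Ridgefield Media Ltd.
Aggregating (R1): 0.983664% + 10.902528% = 11.886192%.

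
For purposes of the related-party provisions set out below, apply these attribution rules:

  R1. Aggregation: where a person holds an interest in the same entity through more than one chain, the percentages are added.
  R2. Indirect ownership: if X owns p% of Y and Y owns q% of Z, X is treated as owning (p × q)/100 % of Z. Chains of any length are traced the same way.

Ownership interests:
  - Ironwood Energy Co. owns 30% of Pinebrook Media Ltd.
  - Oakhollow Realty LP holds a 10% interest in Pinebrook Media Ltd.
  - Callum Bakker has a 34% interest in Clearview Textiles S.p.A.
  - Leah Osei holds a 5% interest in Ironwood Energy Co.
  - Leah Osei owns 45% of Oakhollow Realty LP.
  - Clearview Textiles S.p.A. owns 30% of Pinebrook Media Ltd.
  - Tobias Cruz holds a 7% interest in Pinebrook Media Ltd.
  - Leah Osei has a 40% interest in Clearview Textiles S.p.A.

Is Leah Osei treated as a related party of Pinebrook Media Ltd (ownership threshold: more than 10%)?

Chain via Ironwood Energy Co. (R2): 5% × 30% = 1.5% of Pinebrook Media Ltd.
Chain via Oakhollow Realty LP (R2): 45% × 10% = 4.5% of Pinebrook Media Ltd.
Chain via Clearview Textiles S.p.A. (R2): 40% × 30% = 12% of Pinebrook Media Ltd.
Aggregating (R1): 1.5% + 4.5% + 12% = 18%.
18% exceeds the 10% threshold, so Leah is a related party to Pinebrook Media Ltd.

Yes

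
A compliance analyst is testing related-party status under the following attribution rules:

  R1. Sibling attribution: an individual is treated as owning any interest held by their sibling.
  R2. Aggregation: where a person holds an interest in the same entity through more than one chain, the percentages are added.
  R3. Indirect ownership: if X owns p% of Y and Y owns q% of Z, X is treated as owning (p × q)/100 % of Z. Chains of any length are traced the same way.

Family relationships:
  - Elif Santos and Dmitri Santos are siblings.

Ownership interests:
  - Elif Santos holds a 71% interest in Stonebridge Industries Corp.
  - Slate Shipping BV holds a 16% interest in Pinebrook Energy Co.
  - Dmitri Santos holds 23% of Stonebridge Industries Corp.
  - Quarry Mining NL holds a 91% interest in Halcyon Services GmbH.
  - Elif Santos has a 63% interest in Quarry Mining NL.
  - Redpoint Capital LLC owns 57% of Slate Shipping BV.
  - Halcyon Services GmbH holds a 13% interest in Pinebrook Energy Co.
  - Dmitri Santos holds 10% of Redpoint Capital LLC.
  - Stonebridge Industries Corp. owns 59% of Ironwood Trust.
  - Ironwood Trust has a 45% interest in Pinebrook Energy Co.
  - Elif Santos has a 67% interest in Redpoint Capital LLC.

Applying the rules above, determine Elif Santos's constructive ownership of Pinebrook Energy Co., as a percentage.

By sibling attribution (R1), Elif Santos is treated as also owning Dmitri Santos's interest in Redpoint Capital LLC, giving 67% + 10% = 77%.
By sibling attribution (R1), Elif Santos is treated as also owning Dmitri Santos's interest in Stonebridge Industries Corp, giving 71% + 23% = 94%.
Chain via Quarry Mining NL → Halcyon Services GmbH (R3): 63% × 91% × 13% = 7.4529% of Pinebrook Energy Co.
Chain via Redpoint Capital LLC → Slate Shipping BV (R3): 77% × 57% × 16% = 7.0224% of Pinebrook Energy Co.
Chain via Stonebridge Industries Corp. → Ironwood Trust (R3): 94% × 59% × 45% = 24.957% of Pinebrook Energy Co.
Aggregating (R2): 7.4529% + 7.0224% + 24.957% = 39.4323%.

39.4323%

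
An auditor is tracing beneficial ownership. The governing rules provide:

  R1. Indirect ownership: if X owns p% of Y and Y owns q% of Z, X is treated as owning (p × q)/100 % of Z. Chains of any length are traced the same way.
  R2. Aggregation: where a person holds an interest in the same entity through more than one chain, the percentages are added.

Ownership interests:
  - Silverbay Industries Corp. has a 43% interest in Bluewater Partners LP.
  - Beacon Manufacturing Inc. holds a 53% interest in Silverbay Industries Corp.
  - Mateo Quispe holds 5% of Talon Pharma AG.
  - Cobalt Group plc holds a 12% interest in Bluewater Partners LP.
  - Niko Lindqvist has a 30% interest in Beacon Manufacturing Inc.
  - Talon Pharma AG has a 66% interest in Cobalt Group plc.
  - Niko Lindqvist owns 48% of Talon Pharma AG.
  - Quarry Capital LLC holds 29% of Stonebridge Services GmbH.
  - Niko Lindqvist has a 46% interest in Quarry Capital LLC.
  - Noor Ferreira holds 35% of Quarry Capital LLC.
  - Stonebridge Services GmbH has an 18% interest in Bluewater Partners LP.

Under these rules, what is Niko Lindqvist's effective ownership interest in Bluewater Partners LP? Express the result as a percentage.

Chain via Quarry Capital LLC → Stonebridge Services GmbH (R1): 46% × 29% × 18% = 2.4012% of Bluewater Partners LP.
Chain via Talon Pharma AG → Cobalt Group plc (R1): 48% × 66% × 12% = 3.8016% of Bluewater Partners LP.
Chain via Beacon Manufacturing Inc. → Silverbay Industries Corp. (R1): 30% × 53% × 43% = 6.837% of Bluewater Partners LP.
Aggregating (R2): 2.4012% + 3.8016% + 6.837% = 13.0398%.

13.0398%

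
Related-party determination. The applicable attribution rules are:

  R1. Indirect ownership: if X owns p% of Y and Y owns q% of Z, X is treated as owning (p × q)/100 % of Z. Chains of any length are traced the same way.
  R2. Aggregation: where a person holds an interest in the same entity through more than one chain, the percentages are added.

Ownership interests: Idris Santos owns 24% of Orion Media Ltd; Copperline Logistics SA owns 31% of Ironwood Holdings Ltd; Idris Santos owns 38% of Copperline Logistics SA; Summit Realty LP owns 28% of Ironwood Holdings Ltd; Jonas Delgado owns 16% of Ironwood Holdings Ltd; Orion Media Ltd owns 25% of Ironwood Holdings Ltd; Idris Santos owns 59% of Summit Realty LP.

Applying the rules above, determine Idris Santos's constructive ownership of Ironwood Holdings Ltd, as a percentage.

Chain via Summit Realty LP (R1): 59% × 28% = 16.52% of Ironwood Holdings Ltd.
Chain via Copperline Logistics SA (R1): 38% × 31% = 11.78% of Ironwood Holdings Ltd.
Chain via Orion Media Ltd (R1): 24% × 25% = 6% of Ironwood Holdings Ltd.
Aggregating (R2): 16.52% + 11.78% + 6% = 34.3%.

34.3%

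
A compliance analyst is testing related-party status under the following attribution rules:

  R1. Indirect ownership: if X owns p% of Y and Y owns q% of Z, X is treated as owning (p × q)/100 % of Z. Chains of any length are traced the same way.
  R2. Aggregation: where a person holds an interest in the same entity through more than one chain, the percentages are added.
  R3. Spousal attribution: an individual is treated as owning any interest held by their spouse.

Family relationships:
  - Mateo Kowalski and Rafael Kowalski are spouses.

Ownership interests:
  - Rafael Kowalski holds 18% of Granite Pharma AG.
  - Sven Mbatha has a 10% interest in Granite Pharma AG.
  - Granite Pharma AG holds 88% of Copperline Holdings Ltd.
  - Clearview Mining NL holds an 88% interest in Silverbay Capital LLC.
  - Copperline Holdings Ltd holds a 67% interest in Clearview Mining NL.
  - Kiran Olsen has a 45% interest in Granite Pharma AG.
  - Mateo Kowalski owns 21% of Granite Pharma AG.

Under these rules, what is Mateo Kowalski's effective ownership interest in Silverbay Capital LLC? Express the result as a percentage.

By spousal attribution (R3), Mateo Kowalski is treated as also owning Rafael Kowalski's interest in Granite Pharma AG, giving 21% + 18% = 39%.
Chain via Granite Pharma AG → Copperline Holdings Ltd → Clearview Mining NL (R1): 39% × 88% × 67% × 88% = 20.235072% of Silverbay Capital LLC.

20.235072%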